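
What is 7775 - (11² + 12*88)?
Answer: 6598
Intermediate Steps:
7775 - (11² + 12*88) = 7775 - (121 + 1056) = 7775 - 1*1177 = 7775 - 1177 = 6598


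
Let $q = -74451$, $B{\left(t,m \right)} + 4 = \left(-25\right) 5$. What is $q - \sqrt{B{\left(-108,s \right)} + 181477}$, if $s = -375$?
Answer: $-74451 - 2 \sqrt{45337} \approx -74877.0$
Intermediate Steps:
$B{\left(t,m \right)} = -129$ ($B{\left(t,m \right)} = -4 - 125 = -129$)
$q - \sqrt{B{\left(-108,s \right)} + 181477} = -74451 - \sqrt{-129 + 181477} = -74451 - \sqrt{181348} = -74451 - 2 \sqrt{45337}$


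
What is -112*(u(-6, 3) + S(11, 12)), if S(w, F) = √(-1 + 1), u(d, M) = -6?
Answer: 672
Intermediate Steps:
S(w, F) = 0 (S(w, F) = √0 = 0)
-112*(u(-6, 3) + S(11, 12)) = -112*(-6 + 0) = -112*(-6) = 672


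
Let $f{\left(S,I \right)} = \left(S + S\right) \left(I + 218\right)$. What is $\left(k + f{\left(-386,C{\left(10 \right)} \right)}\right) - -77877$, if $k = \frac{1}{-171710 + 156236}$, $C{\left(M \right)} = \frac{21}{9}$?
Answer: $- \frac{1427017439}{15474} \approx -92220.0$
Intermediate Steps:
$C{\left(M \right)} = \frac{7}{3}$ ($C{\left(M \right)} = 21 \cdot \frac{1}{9} = \frac{7}{3}$)
$k = - \frac{1}{15474}$ ($k = \frac{1}{-15474} = - \frac{1}{15474} \approx -6.4624 \cdot 10^{-5}$)
$f{\left(S,I \right)} = 2 S \left(218 + I\right)$
$\left(k + f{\left(-386,C{\left(10 \right)} \right)}\right) - -77877 = \left(- \frac{1}{15474} + 2 \left(-386\right) \left(218 + \frac{7}{3}\right)\right) - -77877 = \left(- \frac{1}{15474} + 2 \left(-386\right) \frac{661}{3}\right) + 77877 = \left(- \frac{1}{15474} - \frac{510292}{3}\right) + 77877 = - \frac{2632086137}{15474} + 77877 = - \frac{1427017439}{15474}$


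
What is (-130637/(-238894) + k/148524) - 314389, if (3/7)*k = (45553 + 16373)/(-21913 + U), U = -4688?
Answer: -37091674709746127854/117980397602757 ≈ -3.1439e+5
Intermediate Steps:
k = -144494/26601 (k = 7*((45553 + 16373)/(-21913 - 4688))/3 = 7*(61926/(-26601))/3 = 7*(61926*(-1/26601))/3 = (7/3)*(-20642/8867) = -144494/26601 ≈ -5.4319)
(-130637/(-238894) + k/148524) - 314389 = (-130637/(-238894) - 144494/26601/148524) - 314389 = (-130637*(-1/238894) - 144494/26601*1/148524) - 314389 = (130637/238894 - 72247/1975443462) - 314389 = 64512187042619/117980397602757 - 314389 = -37091674709746127854/117980397602757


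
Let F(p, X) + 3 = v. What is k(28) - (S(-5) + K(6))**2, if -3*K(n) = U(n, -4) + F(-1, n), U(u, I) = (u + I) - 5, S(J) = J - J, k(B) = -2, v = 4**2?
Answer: -118/9 ≈ -13.111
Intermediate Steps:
v = 16
F(p, X) = 13 (F(p, X) = -3 + 16 = 13)
S(J) = 0
U(u, I) = -5 + I + u (U(u, I) = (I + u) - 5 = -5 + I + u)
K(n) = -4/3 - n/3 (K(n) = -((-5 - 4 + n) + 13)/3 = -((-9 + n) + 13)/3 = -(4 + n)/3 = -4/3 - n/3)
k(28) - (S(-5) + K(6))**2 = -2 - (0 + (-4/3 - 1/3*6))**2 = -2 - (0 + (-4/3 - 2))**2 = -2 - (0 - 10/3)**2 = -2 - (-10/3)**2 = -2 - 1*100/9 = -2 - 100/9 = -118/9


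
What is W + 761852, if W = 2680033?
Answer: 3441885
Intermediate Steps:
W + 761852 = 2680033 + 761852 = 3441885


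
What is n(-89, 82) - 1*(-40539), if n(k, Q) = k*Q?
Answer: 33241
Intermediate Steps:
n(k, Q) = Q*k
n(-89, 82) - 1*(-40539) = 82*(-89) - 1*(-40539) = -7298 + 40539 = 33241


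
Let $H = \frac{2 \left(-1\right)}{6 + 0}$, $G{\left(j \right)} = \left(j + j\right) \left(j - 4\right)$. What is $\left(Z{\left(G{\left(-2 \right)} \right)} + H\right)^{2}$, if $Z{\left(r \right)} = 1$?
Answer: $\frac{4}{9} \approx 0.44444$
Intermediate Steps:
$G{\left(j \right)} = 2 j \left(-4 + j\right)$
$H = - \frac{1}{3}$ ($H = - \frac{2}{6} = \left(-2\right) \frac{1}{6} = - \frac{1}{3} \approx -0.33333$)
$\left(Z{\left(G{\left(-2 \right)} \right)} + H\right)^{2} = \left(1 - \frac{1}{3}\right)^{2} = \left(\frac{2}{3}\right)^{2} = \frac{4}{9}$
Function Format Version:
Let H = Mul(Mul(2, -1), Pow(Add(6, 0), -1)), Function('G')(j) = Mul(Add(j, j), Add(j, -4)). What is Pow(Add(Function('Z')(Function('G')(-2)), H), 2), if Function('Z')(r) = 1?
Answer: Rational(4, 9) ≈ 0.44444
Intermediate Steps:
Function('G')(j) = Mul(2, j, Add(-4, j)) (Function('G')(j) = Mul(Mul(2, j), Add(-4, j)) = Mul(2, j, Add(-4, j)))
H = Rational(-1, 3) (H = Mul(-2, Pow(6, -1)) = Mul(-2, Rational(1, 6)) = Rational(-1, 3) ≈ -0.33333)
Pow(Add(Function('Z')(Function('G')(-2)), H), 2) = Pow(Add(1, Rational(-1, 3)), 2) = Pow(Rational(2, 3), 2) = Rational(4, 9)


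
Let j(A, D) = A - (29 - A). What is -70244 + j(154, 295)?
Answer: -69965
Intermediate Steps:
j(A, D) = -29 + 2*A (j(A, D) = A + (-29 + A) = -29 + 2*A)
-70244 + j(154, 295) = -70244 + (-29 + 2*154) = -70244 + (-29 + 308) = -70244 + 279 = -69965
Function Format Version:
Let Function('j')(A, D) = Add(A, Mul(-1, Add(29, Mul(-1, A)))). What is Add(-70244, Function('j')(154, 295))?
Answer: -69965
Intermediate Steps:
Function('j')(A, D) = Add(-29, Mul(2, A)) (Function('j')(A, D) = Add(A, Add(-29, A)) = Add(-29, Mul(2, A)))
Add(-70244, Function('j')(154, 295)) = Add(-70244, Add(-29, Mul(2, 154))) = Add(-70244, Add(-29, 308)) = Add(-70244, 279) = -69965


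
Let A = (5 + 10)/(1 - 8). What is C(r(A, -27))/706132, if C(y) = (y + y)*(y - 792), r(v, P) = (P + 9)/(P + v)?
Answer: -80721/58306328 ≈ -0.0013844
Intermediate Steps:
A = -15/7 (A = 15/(-7) = 15*(-⅐) = -15/7 ≈ -2.1429)
r(v, P) = (9 + P)/(P + v)
C(y) = 2*y*(-792 + y) (C(y) = (2*y)*(-792 + y) = 2*y*(-792 + y))
C(r(A, -27))/706132 = (2*((9 - 27)/(-27 - 15/7))*(-792 + (9 - 27)/(-27 - 15/7)))/706132 = (2*(-18/(-204/7))*(-792 - 18/(-204/7)))*(1/706132) = (2*(-7/204*(-18))*(-792 - 7/204*(-18)))*(1/706132) = (2*(21/34)*(-792 + 21/34))*(1/706132) = (2*(21/34)*(-26907/34))*(1/706132) = -565047/578*1/706132 = -80721/58306328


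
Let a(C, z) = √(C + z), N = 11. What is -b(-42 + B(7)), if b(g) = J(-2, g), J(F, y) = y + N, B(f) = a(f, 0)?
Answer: 31 - √7 ≈ 28.354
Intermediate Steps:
B(f) = √f (B(f) = √(f + 0) = √f)
J(F, y) = 11 + y (J(F, y) = y + 11 = 11 + y)
b(g) = 11 + g
-b(-42 + B(7)) = -(11 + (-42 + √7)) = -(-31 + √7) = 31 - √7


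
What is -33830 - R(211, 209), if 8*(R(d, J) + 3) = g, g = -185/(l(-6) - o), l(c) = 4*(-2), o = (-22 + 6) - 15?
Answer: -6223983/184 ≈ -33826.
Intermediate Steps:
o = -31 (o = -16 - 15 = -31)
l(c) = -8
g = -185/23 (g = -185/(-8 - 1*(-31)) = -185/(-8 + 31) = -185/23 ≈ -8.0435)
R(d, J) = -737/184 (R(d, J) = -3 + (1/8)*(-185/23) = -3 - 185/184 = -737/184)
-33830 - R(211, 209) = -33830 - 1*(-737/184) = -33830 + 737/184 = -6223983/184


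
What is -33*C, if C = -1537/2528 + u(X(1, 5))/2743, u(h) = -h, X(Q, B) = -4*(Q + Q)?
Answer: 138460311/6934304 ≈ 19.967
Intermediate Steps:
X(Q, B) = -8*Q
C = -4195767/6934304 (C = -1537/2528 - (-8)/2743 = -1537*1/2528 - 1*(-8)*(1/2743) = -1537/2528 + 8*(1/2743) = -1537/2528 + 8/2743 = -4195767/6934304 ≈ -0.60507)
-33*C = -33*(-4195767/6934304) = 138460311/6934304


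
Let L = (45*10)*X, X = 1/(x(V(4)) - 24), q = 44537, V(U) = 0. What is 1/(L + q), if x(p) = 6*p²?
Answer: 4/178073 ≈ 2.2463e-5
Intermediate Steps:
X = -1/24 (X = 1/(6*0² - 24) = 1/(6*0 - 24) = 1/(0 - 24) = 1/(-24) = -1/24 ≈ -0.041667)
L = -75/4 (L = (45*10)*(-1/24) = 450*(-1/24) = -75/4 ≈ -18.750)
1/(L + q) = 1/(-75/4 + 44537) = 1/(178073/4) = 4/178073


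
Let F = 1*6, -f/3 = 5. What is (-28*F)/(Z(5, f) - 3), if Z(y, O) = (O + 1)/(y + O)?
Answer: 105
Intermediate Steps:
f = -15 (f = -3*5 = -15)
Z(y, O) = (1 + O)/(O + y)
F = 6
(-28*F)/(Z(5, f) - 3) = (-28*6)/((1 - 15)/(-15 + 5) - 3) = -168/(-14/(-10) - 3) = -168/(-⅒*(-14) - 3) = -168/(7/5 - 3) = -168/(-8/5) = -168*(-5/8) = 105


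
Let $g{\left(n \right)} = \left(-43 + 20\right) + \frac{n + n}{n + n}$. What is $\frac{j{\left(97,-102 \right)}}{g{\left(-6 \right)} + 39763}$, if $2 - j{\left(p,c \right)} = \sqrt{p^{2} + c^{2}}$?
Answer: $\frac{2}{39741} - \frac{\sqrt{19813}}{39741} \approx -0.0034916$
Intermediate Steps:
$j{\left(p,c \right)} = 2 - \sqrt{c^{2} + p^{2}}$ ($j{\left(p,c \right)} = 2 - \sqrt{p^{2} + c^{2}} = 2 - \sqrt{c^{2} + p^{2}}$)
$g{\left(n \right)} = -22$ ($g{\left(n \right)} = -23 + \frac{2 n}{2 n} = -23 + 2 n \frac{1}{2 n} = -23 + 1 = -22$)
$\frac{j{\left(97,-102 \right)}}{g{\left(-6 \right)} + 39763} = \frac{2 - \sqrt{\left(-102\right)^{2} + 97^{2}}}{-22 + 39763} = \frac{2 - \sqrt{10404 + 9409}}{39741} = \left(2 - \sqrt{19813}\right) \frac{1}{39741} = \frac{2}{39741} - \frac{\sqrt{19813}}{39741}$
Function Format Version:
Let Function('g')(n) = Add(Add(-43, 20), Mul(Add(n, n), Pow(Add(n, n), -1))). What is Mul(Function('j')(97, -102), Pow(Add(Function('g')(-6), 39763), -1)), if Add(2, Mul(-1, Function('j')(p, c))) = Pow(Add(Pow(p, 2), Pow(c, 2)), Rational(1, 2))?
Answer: Add(Rational(2, 39741), Mul(Rational(-1, 39741), Pow(19813, Rational(1, 2)))) ≈ -0.0034916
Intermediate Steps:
Function('j')(p, c) = Add(2, Mul(-1, Pow(Add(Pow(c, 2), Pow(p, 2)), Rational(1, 2)))) (Function('j')(p, c) = Add(2, Mul(-1, Pow(Add(Pow(p, 2), Pow(c, 2)), Rational(1, 2)))) = Add(2, Mul(-1, Pow(Add(Pow(c, 2), Pow(p, 2)), Rational(1, 2)))))
Function('g')(n) = -22 (Function('g')(n) = Add(-23, Mul(Mul(2, n), Pow(Mul(2, n), -1))) = Add(-23, Mul(Mul(2, n), Mul(Rational(1, 2), Pow(n, -1)))) = Add(-23, 1) = -22)
Mul(Function('j')(97, -102), Pow(Add(Function('g')(-6), 39763), -1)) = Mul(Add(2, Mul(-1, Pow(Add(Pow(-102, 2), Pow(97, 2)), Rational(1, 2)))), Pow(Add(-22, 39763), -1)) = Mul(Add(2, Mul(-1, Pow(Add(10404, 9409), Rational(1, 2)))), Pow(39741, -1)) = Mul(Add(2, Mul(-1, Pow(19813, Rational(1, 2)))), Rational(1, 39741)) = Add(Rational(2, 39741), Mul(Rational(-1, 39741), Pow(19813, Rational(1, 2))))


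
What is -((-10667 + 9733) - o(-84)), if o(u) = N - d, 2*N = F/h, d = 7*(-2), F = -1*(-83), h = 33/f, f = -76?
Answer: 28130/33 ≈ 852.42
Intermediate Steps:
h = -33/76 (h = 33/(-76) = 33*(-1/76) = -33/76 ≈ -0.43421)
F = 83
d = -14
N = -3154/33 (N = (83/(-33/76))/2 = (83*(-76/33))/2 = (½)*(-6308/33) = -3154/33 ≈ -95.576)
o(u) = -2692/33 (o(u) = -3154/33 - 1*(-14) = -3154/33 + 14 = -2692/33)
-((-10667 + 9733) - o(-84)) = -((-10667 + 9733) - 1*(-2692/33)) = -(-934 + 2692/33) = -1*(-28130/33) = 28130/33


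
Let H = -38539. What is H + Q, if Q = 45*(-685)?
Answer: -69364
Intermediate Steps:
Q = -30825
H + Q = -38539 - 30825 = -69364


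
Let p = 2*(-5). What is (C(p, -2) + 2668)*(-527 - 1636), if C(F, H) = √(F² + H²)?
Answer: -5770884 - 4326*√26 ≈ -5.7929e+6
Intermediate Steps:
p = -10
(C(p, -2) + 2668)*(-527 - 1636) = (√((-10)² + (-2)²) + 2668)*(-527 - 1636) = (√(100 + 4) + 2668)*(-2163) = (√104 + 2668)*(-2163) = (2*√26 + 2668)*(-2163) = (2668 + 2*√26)*(-2163) = -5770884 - 4326*√26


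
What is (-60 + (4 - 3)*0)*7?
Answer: -420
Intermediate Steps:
(-60 + (4 - 3)*0)*7 = (-60 + 1*0)*7 = (-60 + 0)*7 = -60*7 = -420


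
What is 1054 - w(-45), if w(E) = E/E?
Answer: 1053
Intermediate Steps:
w(E) = 1
1054 - w(-45) = 1054 - 1*1 = 1054 - 1 = 1053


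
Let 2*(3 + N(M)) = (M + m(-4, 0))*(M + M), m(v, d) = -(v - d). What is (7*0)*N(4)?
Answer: 0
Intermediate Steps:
m(v, d) = d - v
N(M) = -3 + M*(4 + M) (N(M) = -3 + ((M + (0 - 1*(-4)))*(M + M))/2 = -3 + ((M + (0 + 4))*(2*M))/2 = -3 + ((M + 4)*(2*M))/2 = -3 + ((4 + M)*(2*M))/2 = -3 + (2*M*(4 + M))/2 = -3 + M*(4 + M))
(7*0)*N(4) = (7*0)*(-3 + 4² + 4*4) = 0*(-3 + 16 + 16) = 0*29 = 0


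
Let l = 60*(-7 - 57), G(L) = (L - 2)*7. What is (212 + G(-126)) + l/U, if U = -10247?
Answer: -7005108/10247 ≈ -683.63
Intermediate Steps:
G(L) = -14 + 7*L (G(L) = (-2 + L)*7 = -14 + 7*L)
l = -3840 (l = 60*(-64) = -3840)
(212 + G(-126)) + l/U = (212 + (-14 + 7*(-126))) - 3840/(-10247) = (212 + (-14 - 882)) - 3840*(-1/10247) = (212 - 896) + 3840/10247 = -684 + 3840/10247 = -7005108/10247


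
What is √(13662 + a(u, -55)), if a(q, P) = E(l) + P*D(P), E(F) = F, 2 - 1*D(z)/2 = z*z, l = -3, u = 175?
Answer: √346189 ≈ 588.38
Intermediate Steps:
D(z) = 4 - 2*z² (D(z) = 4 - 2*z*z = 4 - 2*z²)
a(q, P) = -3 + P*(4 - 2*P²)
√(13662 + a(u, -55)) = √(13662 + (-3 - 2*(-55)³ + 4*(-55))) = √(13662 + (-3 - 2*(-166375) - 220)) = √(13662 + (-3 + 332750 - 220)) = √(13662 + 332527) = √346189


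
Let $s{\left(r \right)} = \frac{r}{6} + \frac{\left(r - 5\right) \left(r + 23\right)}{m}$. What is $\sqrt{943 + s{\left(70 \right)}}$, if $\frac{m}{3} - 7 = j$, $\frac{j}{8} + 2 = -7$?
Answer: $\frac{\sqrt{8313}}{3} \approx 30.392$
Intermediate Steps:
$j = -72$ ($j = -16 + 8 \left(-7\right) = -16 - 56 = -72$)
$m = -195$ ($m = 21 + 3 \left(-72\right) = 21 - 216 = -195$)
$s{\left(r \right)} = \frac{r}{6} - \frac{\left(-5 + r\right) \left(23 + r\right)}{195}$ ($s{\left(r \right)} = \frac{r}{6} + \frac{\left(r - 5\right) \left(r + 23\right)}{-195} = r \frac{1}{6} + \left(-5 + r\right) \left(23 + r\right) \left(- \frac{1}{195}\right) = \frac{r}{6} - \frac{\left(-5 + r\right) \left(23 + r\right)}{195}$)
$\sqrt{943 + s{\left(70 \right)}} = \sqrt{943 + \left(\frac{23}{39} - \frac{70^{2}}{195} + \frac{29}{390} \cdot 70\right)} = \sqrt{943 + \left(\frac{23}{39} - \frac{980}{39} + \frac{203}{39}\right)} = \sqrt{943 - \frac{58}{3}} = \sqrt{\frac{2771}{3}} = \frac{\sqrt{8313}}{3}$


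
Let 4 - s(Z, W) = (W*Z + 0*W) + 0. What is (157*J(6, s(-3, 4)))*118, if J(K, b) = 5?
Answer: 92630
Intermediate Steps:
s(Z, W) = 4 - W*Z (s(Z, W) = 4 - ((W*Z + 0*W) + 0) = 4 - ((W*Z + 0) + 0) = 4 - (W*Z + 0) = 4 - W*Z)
(157*J(6, s(-3, 4)))*118 = (157*5)*118 = 785*118 = 92630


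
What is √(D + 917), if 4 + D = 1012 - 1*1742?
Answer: √183 ≈ 13.528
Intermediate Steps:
D = -734 (D = -4 + (1012 - 1*1742) = -4 + (1012 - 1742) = -4 - 730 = -734)
√(D + 917) = √(-734 + 917) = √183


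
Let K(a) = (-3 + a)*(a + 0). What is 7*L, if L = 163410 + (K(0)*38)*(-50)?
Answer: 1143870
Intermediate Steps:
K(a) = a*(-3 + a) (K(a) = (-3 + a)*a = a*(-3 + a))
L = 163410 (L = 163410 + ((0*(-3 + 0))*38)*(-50) = 163410 + ((0*(-3))*38)*(-50) = 163410 + (0*38)*(-50) = 163410 + 0*(-50) = 163410 + 0 = 163410)
7*L = 7*163410 = 1143870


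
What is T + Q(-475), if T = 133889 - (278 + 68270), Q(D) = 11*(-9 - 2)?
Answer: 65220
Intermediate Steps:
Q(D) = -121 (Q(D) = 11*(-11) = -121)
T = 65341 (T = 133889 - 1*68548 = 133889 - 68548 = 65341)
T + Q(-475) = 65341 - 121 = 65220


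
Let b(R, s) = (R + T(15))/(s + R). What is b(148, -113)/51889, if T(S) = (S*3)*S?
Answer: 823/1816115 ≈ 0.00045317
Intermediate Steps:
T(S) = 3*S² (T(S) = (3*S)*S = 3*S²)
b(R, s) = (675 + R)/(R + s) (b(R, s) = (R + 3*15²)/(s + R) = (R + 3*225)/(R + s) = (R + 675)/(R + s) = (675 + R)/(R + s))
b(148, -113)/51889 = ((675 + 148)/(148 - 113))/51889 = (823/35)*(1/51889) = 823/1816115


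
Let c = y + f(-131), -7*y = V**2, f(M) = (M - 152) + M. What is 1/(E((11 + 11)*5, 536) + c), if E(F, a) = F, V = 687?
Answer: -7/474097 ≈ -1.4765e-5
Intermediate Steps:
f(M) = -152 + 2*M (f(M) = (-152 + M) + M = -152 + 2*M)
y = -471969/7 (y = -1/7*687**2 = -1/7*471969 = -471969/7 ≈ -67424.)
c = -474867/7 (c = -471969/7 + (-152 + 2*(-131)) = -471969/7 + (-152 - 262) = -471969/7 - 414 = -474867/7 ≈ -67838.)
1/(E((11 + 11)*5, 536) + c) = 1/((11 + 11)*5 - 474867/7) = 1/(22*5 - 474867/7) = 1/(110 - 474867/7) = 1/(-474097/7) = -7/474097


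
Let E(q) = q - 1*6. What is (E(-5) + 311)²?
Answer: 90000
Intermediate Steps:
E(q) = -6 + q (E(q) = q - 6 = -6 + q)
(E(-5) + 311)² = ((-6 - 5) + 311)² = (-11 + 311)² = 300² = 90000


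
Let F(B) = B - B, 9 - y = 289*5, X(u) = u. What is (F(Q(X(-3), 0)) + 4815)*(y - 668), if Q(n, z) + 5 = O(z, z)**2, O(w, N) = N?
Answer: -10130760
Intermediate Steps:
Q(n, z) = -5 + z**2
y = -1436 (y = 9 - 289*5 = 9 - 1*1445 = 9 - 1445 = -1436)
F(B) = 0
(F(Q(X(-3), 0)) + 4815)*(y - 668) = (0 + 4815)*(-1436 - 668) = 4815*(-2104) = -10130760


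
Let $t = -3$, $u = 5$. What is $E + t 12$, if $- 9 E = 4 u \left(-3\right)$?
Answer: $- \frac{88}{3} \approx -29.333$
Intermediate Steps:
$E = \frac{20}{3}$ ($E = - \frac{4 \cdot 5 \left(-3\right)}{9} = - \frac{20 \left(-3\right)}{9} = \left(- \frac{1}{9}\right) \left(-60\right) = \frac{20}{3} \approx 6.6667$)
$E + t 12 = \frac{20}{3} - 36 = - \frac{88}{3}$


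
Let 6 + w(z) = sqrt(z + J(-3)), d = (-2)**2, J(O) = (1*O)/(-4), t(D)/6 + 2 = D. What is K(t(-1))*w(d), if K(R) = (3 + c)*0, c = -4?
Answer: 0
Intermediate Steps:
t(D) = -12 + 6*D
J(O) = -O/4 (J(O) = O*(-1/4) = -O/4)
d = 4
K(R) = 0 (K(R) = (3 - 4)*0 = -1*0 = 0)
w(z) = -6 + sqrt(3/4 + z) (w(z) = -6 + sqrt(z - 1/4*(-3)) = -6 + sqrt(z + 3/4) = -6 + sqrt(3/4 + z))
K(t(-1))*w(d) = 0*(-6 + sqrt(3 + 4*4)/2) = 0*(-6 + sqrt(3 + 16)/2) = 0*(-6 + sqrt(19)/2) = 0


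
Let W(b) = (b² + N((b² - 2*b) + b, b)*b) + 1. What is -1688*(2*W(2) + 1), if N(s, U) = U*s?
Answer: -45576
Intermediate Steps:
W(b) = 1 + b² + b²*(b² - b) (W(b) = (b² + (b*((b² - 2*b) + b))*b) + 1 = (b² + (b*(b² - b))*b) + 1 = (b² + b²*(b² - b)) + 1 = 1 + b² + b²*(b² - b))
-1688*(2*W(2) + 1) = -1688*(2*(1 + 2² + 2³*(-1 + 2)) + 1) = -1688*(2*(1 + 4 + 8*1) + 1) = -1688*(2*(1 + 4 + 8) + 1) = -1688*(2*13 + 1) = -1688*(26 + 1) = -1688*27 = -45576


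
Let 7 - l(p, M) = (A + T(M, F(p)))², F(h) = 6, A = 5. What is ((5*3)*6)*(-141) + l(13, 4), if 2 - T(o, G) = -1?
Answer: -12747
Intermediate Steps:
T(o, G) = 3 (T(o, G) = 2 - 1*(-1) = 2 + 1 = 3)
l(p, M) = -57 (l(p, M) = 7 - (5 + 3)² = 7 - 1*8² = 7 - 1*64 = 7 - 64 = -57)
((5*3)*6)*(-141) + l(13, 4) = ((5*3)*6)*(-141) - 57 = (15*6)*(-141) - 57 = 90*(-141) - 57 = -12690 - 57 = -12747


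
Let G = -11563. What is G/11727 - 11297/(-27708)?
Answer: -62635895/108310572 ≈ -0.57830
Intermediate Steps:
G/11727 - 11297/(-27708) = -11563/11727 - 11297/(-27708) = -11563*1/11727 - 11297*(-1/27708) = -11563/11727 + 11297/27708 = -62635895/108310572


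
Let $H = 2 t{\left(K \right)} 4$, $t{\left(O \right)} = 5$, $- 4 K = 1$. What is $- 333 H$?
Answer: $-13320$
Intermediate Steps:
$K = - \frac{1}{4}$ ($K = \left(- \frac{1}{4}\right) 1 = - \frac{1}{4} \approx -0.25$)
$H = 40$ ($H = 2 \cdot 5 \cdot 4 = 10 \cdot 4 = 40$)
$- 333 H = \left(-333\right) 40 = -13320$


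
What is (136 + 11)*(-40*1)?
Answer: -5880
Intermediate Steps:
(136 + 11)*(-40*1) = 147*(-40) = -5880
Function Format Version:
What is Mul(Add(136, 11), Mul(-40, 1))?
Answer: -5880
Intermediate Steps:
Mul(Add(136, 11), Mul(-40, 1)) = Mul(147, -40) = -5880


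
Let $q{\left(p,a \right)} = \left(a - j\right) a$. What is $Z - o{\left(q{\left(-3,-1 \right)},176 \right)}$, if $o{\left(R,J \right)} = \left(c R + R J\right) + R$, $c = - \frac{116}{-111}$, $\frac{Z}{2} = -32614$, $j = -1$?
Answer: $-65228$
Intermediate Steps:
$Z = -65228$ ($Z = 2 \left(-32614\right) = -65228$)
$c = \frac{116}{111}$ ($c = \left(-116\right) \left(- \frac{1}{111}\right) = \frac{116}{111} \approx 1.045$)
$q{\left(p,a \right)} = a \left(1 + a\right)$ ($q{\left(p,a \right)} = \left(a - -1\right) a = \left(a + 1\right) a = \left(1 + a\right) a = a \left(1 + a\right)$)
$o{\left(R,J \right)} = \frac{227 R}{111} + J R$ ($o{\left(R,J \right)} = \left(\frac{116 R}{111} + R J\right) + R = \left(\frac{116 R}{111} + J R\right) + R = \frac{227 R}{111} + J R$)
$Z - o{\left(q{\left(-3,-1 \right)},176 \right)} = -65228 - \frac{- (1 - 1) \left(227 + 111 \cdot 176\right)}{111} = -65228 - \frac{\left(-1\right) 0 \left(227 + 19536\right)}{111} = -65228 - \frac{1}{111} \cdot 0 \cdot 19763 = -65228 - 0 = -65228 + 0 = -65228$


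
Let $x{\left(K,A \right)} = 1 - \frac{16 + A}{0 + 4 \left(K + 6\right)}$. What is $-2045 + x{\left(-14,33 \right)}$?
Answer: $- \frac{65359}{32} \approx -2042.5$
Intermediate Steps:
$x{\left(K,A \right)} = 1 - \frac{16 + A}{24 + 4 K}$ ($x{\left(K,A \right)} = 1 - \frac{16 + A}{0 + 4 \left(6 + K\right)} = 1 - \frac{16 + A}{0 + \left(24 + 4 K\right)} = 1 - \frac{16 + A}{24 + 4 K}$)
$-2045 + x{\left(-14,33 \right)} = -2045 + \frac{2 - 14 - \frac{33}{4}}{6 - 14} = -2045 + \frac{2 - 14 - \frac{33}{4}}{-8} = -2045 - - \frac{81}{32} = -2045 + \frac{81}{32} = - \frac{65359}{32}$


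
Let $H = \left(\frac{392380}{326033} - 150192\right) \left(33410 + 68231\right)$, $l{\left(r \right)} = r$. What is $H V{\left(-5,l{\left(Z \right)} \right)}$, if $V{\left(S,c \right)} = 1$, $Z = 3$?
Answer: $- \frac{4977070698523796}{326033} \approx -1.5266 \cdot 10^{10}$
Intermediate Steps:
$H = - \frac{4977070698523796}{326033}$ ($H = \left(392380 \cdot \frac{1}{326033} - 150192\right) 101641 = \left(\frac{392380}{326033} - 150192\right) 101641 = \left(- \frac{48967155956}{326033}\right) 101641 = - \frac{4977070698523796}{326033} \approx -1.5266 \cdot 10^{10}$)
$H V{\left(-5,l{\left(Z \right)} \right)} = \left(- \frac{4977070698523796}{326033}\right) 1 = - \frac{4977070698523796}{326033}$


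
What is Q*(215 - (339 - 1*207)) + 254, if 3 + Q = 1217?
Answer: 101016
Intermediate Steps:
Q = 1214 (Q = -3 + 1217 = 1214)
Q*(215 - (339 - 1*207)) + 254 = 1214*(215 - (339 - 1*207)) + 254 = 1214*(215 - (339 - 207)) + 254 = 1214*(215 - 1*132) + 254 = 1214*(215 - 132) + 254 = 1214*83 + 254 = 100762 + 254 = 101016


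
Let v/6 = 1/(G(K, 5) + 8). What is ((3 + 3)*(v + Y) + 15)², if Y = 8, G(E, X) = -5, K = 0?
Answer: 5625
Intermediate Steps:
v = 2 (v = 6/(-5 + 8) = 6/3 = 6*(⅓) = 2)
((3 + 3)*(v + Y) + 15)² = ((3 + 3)*(2 + 8) + 15)² = (6*10 + 15)² = (60 + 15)² = 75² = 5625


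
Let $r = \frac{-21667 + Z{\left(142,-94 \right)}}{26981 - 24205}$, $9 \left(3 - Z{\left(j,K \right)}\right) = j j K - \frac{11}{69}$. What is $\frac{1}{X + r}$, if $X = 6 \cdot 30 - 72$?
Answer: $\frac{1723896}{303511139} \approx 0.0056798$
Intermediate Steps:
$Z{\left(j,K \right)} = \frac{1874}{621} - \frac{K j^{2}}{9}$ ($Z{\left(j,K \right)} = 3 - \frac{j j K - \frac{11}{69}}{9} = 3 - \frac{j^{2} K - \frac{11}{69}}{9} = 3 - \frac{K j^{2} - \frac{11}{69}}{9} = 3 - \frac{- \frac{11}{69} + K j^{2}}{9} = 3 - \left(- \frac{11}{621} + \frac{K j^{2}}{9}\right) = \frac{1874}{621} - \frac{K j^{2}}{9}$)
$r = \frac{117330371}{1723896}$ ($r = \frac{-21667 - \left(- \frac{1874}{621} - \frac{94 \cdot 142^{2}}{9}\right)}{26981 - 24205} = \frac{-21667 - \left(- \frac{1874}{621} - \frac{1895416}{9}\right)}{2776} = \left(-21667 + \left(\frac{1874}{621} + \frac{1895416}{9}\right)\right) \frac{1}{2776} = \left(-21667 + \frac{130785578}{621}\right) \frac{1}{2776} = \frac{117330371}{621} \cdot \frac{1}{2776} = \frac{117330371}{1723896} \approx 68.061$)
$X = 108$ ($X = 180 - 72 = 108$)
$\frac{1}{X + r} = \frac{1}{108 + \frac{117330371}{1723896}} = \frac{1}{\frac{303511139}{1723896}} = \frac{1723896}{303511139}$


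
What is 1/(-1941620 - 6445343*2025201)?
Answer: -1/16985285854563 ≈ -5.8874e-14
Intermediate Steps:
1/(-1941620 - 6445343*2025201) = (1/2025201)/(-8386963) = -1/8386963*1/2025201 = -1/16985285854563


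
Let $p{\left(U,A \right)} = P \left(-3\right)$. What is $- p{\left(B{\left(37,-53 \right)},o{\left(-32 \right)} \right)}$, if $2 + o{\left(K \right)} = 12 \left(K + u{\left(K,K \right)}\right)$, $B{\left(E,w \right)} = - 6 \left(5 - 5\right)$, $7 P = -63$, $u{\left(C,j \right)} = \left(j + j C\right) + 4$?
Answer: $-27$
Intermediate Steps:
$u{\left(C,j \right)} = 4 + j + C j$ ($u{\left(C,j \right)} = \left(j + C j\right) + 4 = 4 + j + C j$)
$P = -9$ ($P = \frac{1}{7} \left(-63\right) = -9$)
$B{\left(E,w \right)} = 0$ ($B{\left(E,w \right)} = \left(-6\right) 0 = 0$)
$o{\left(K \right)} = 46 + 12 K^{2} + 24 K$ ($o{\left(K \right)} = -2 + 12 \left(K + \left(4 + K + K K\right)\right) = -2 + 12 \left(K + \left(4 + K + K^{2}\right)\right) = -2 + 12 \left(4 + K^{2} + 2 K\right) = -2 + \left(48 + 12 K^{2} + 24 K\right) = 46 + 12 K^{2} + 24 K$)
$p{\left(U,A \right)} = 27$ ($p{\left(U,A \right)} = \left(-9\right) \left(-3\right) = 27$)
$- p{\left(B{\left(37,-53 \right)},o{\left(-32 \right)} \right)} = \left(-1\right) 27 = -27$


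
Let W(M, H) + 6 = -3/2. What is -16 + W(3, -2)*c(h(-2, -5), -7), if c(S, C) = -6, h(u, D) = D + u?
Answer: 29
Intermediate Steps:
W(M, H) = -15/2 (W(M, H) = -6 - 3/2 = -15/2)
-16 + W(3, -2)*c(h(-2, -5), -7) = -16 - 15/2*(-6) = -16 + 45 = 29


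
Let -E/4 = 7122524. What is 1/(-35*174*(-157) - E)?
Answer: 1/29446226 ≈ 3.3960e-8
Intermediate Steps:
E = -28490096 (E = -4*7122524 = -28490096)
1/(-35*174*(-157) - E) = 1/(-35*174*(-157) - 1*(-28490096)) = 1/(-6090*(-157) + 28490096) = 1/(956130 + 28490096) = 1/29446226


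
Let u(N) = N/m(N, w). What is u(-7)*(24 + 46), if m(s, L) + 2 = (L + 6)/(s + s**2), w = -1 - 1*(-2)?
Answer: 2940/11 ≈ 267.27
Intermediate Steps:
w = 1 (w = -1 + 2 = 1)
m(s, L) = -2 + (6 + L)/(s + s**2) (m(s, L) = -2 + (L + 6)/(s + s**2) = -2 + (6 + L)/(s + s**2))
u(N) = N**2*(1 + N)/(7 - 2*N - 2*N**2) (u(N) = N/(((6 + 1 - 2*N - 2*N**2)/(N*(1 + N)))) = N/(((7 - 2*N - 2*N**2)/(N*(1 + N)))) = N*(N*(1 + N)/(7 - 2*N - 2*N**2)) = N**2*(1 + N)/(7 - 2*N - 2*N**2))
u(-7)*(24 + 46) = ((-7)**2*(1 - 7)/(7 - 2*(-7) - 2*(-7)**2))*(24 + 46) = (49*(-6)/(7 + 14 - 2*49))*70 = (49*(-6)/(7 + 14 - 98))*70 = (49*(-6)/(-77))*70 = (49*(-1/77)*(-6))*70 = (42/11)*70 = 2940/11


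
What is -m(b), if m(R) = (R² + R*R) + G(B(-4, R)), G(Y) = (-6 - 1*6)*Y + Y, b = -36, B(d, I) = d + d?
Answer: -2680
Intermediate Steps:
B(d, I) = 2*d
G(Y) = -11*Y (G(Y) = (-6 - 6)*Y + Y = -12*Y + Y = -11*Y)
m(R) = 88 + 2*R² (m(R) = (R² + R*R) - 22*(-4) = (R² + R²) - 11*(-8) = 2*R² + 88 = 88 + 2*R²)
-m(b) = -(88 + 2*(-36)²) = -(88 + 2*1296) = -(88 + 2592) = -1*2680 = -2680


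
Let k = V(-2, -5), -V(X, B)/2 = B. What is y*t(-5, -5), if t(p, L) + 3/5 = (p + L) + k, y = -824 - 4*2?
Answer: 2496/5 ≈ 499.20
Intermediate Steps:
V(X, B) = -2*B
k = 10 (k = -2*(-5) = 10)
y = -832 (y = -824 - 8 = -832)
t(p, L) = 47/5 + L + p (t(p, L) = -⅗ + ((p + L) + 10) = -⅗ + ((L + p) + 10) = -⅗ + (10 + L + p) = 47/5 + L + p)
y*t(-5, -5) = -832*(47/5 - 5 - 5) = -832*(-⅗) = 2496/5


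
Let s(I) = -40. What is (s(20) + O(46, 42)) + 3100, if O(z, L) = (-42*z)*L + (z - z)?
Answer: -78084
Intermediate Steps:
O(z, L) = -42*L*z (O(z, L) = -42*L*z + 0 = -42*L*z)
(s(20) + O(46, 42)) + 3100 = (-40 - 42*42*46) + 3100 = (-40 - 81144) + 3100 = -81184 + 3100 = -78084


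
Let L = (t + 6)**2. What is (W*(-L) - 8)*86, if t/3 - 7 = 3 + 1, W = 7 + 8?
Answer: -1962778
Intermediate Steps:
W = 15
t = 33 (t = 21 + 3*(3 + 1) = 21 + 3*4 = 21 + 12 = 33)
L = 1521 (L = (33 + 6)**2 = 39**2 = 1521)
(W*(-L) - 8)*86 = (15*(-1*1521) - 8)*86 = (15*(-1521) - 8)*86 = (-22815 - 8)*86 = -22823*86 = -1962778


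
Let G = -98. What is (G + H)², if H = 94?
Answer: 16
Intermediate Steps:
(G + H)² = (-98 + 94)² = (-4)² = 16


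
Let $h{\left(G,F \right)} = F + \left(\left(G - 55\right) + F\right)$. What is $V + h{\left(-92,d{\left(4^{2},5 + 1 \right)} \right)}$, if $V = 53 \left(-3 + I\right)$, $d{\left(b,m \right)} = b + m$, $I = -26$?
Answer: $-1640$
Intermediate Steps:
$h{\left(G,F \right)} = -55 + G + 2 F$ ($h{\left(G,F \right)} = F + \left(\left(-55 + G\right) + F\right) = F + \left(-55 + F + G\right) = -55 + G + 2 F$)
$V = -1537$ ($V = 53 \left(-3 - 26\right) = 53 \left(-29\right) = -1537$)
$V + h{\left(-92,d{\left(4^{2},5 + 1 \right)} \right)} = -1537 - \left(147 - 2 \left(4^{2} + \left(5 + 1\right)\right)\right) = -1537 - \left(147 - 2 \left(16 + 6\right)\right) = -1537 - 103 = -1640$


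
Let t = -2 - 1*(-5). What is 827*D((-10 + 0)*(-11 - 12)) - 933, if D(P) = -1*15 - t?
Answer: -15819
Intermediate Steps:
t = 3 (t = -2 + 5 = 3)
D(P) = -18 (D(P) = -1*15 - 1*3 = -15 - 3 = -18)
827*D((-10 + 0)*(-11 - 12)) - 933 = 827*(-18) - 933 = -14886 - 933 = -15819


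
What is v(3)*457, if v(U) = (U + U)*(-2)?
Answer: -5484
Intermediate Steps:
v(U) = -4*U (v(U) = (2*U)*(-2) = -4*U)
v(3)*457 = -4*3*457 = -12*457 = -5484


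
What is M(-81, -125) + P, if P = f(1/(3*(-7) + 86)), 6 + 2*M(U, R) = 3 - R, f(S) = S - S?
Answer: 61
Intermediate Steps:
f(S) = 0
M(U, R) = -3/2 - R/2 (M(U, R) = -3 + (3 - R)/2 = -3 + (3/2 - R/2) = -3/2 - R/2)
P = 0
M(-81, -125) + P = (-3/2 - 1/2*(-125)) + 0 = (-3/2 + 125/2) + 0 = 61 + 0 = 61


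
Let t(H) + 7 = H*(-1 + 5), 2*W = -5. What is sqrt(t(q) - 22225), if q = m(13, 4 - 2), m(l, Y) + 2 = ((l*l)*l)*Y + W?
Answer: I*sqrt(4674) ≈ 68.367*I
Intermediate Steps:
W = -5/2 (W = (1/2)*(-5) = -5/2 ≈ -2.5000)
m(l, Y) = -9/2 + Y*l**3 (m(l, Y) = -2 + (((l*l)*l)*Y - 5/2) = -2 + ((l**2*l)*Y - 5/2) = -2 + (l**3*Y - 5/2) = -2 + (Y*l**3 - 5/2) = -2 + (-5/2 + Y*l**3) = -9/2 + Y*l**3)
q = 8779/2 (q = -9/2 + (4 - 2)*13**3 = -9/2 + 2*2197 = -9/2 + 4394 = 8779/2 ≈ 4389.5)
t(H) = -7 + 4*H (t(H) = -7 + H*(-1 + 5) = -7 + H*4 = -7 + 4*H)
sqrt(t(q) - 22225) = sqrt((-7 + 4*(8779/2)) - 22225) = sqrt((-7 + 17558) - 22225) = sqrt(17551 - 22225) = sqrt(-4674) = I*sqrt(4674)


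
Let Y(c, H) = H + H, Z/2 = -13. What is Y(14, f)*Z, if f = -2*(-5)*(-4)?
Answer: 2080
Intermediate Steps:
Z = -26 (Z = 2*(-13) = -26)
f = -40 (f = 10*(-4) = -40)
Y(c, H) = 2*H
Y(14, f)*Z = (2*(-40))*(-26) = -80*(-26) = 2080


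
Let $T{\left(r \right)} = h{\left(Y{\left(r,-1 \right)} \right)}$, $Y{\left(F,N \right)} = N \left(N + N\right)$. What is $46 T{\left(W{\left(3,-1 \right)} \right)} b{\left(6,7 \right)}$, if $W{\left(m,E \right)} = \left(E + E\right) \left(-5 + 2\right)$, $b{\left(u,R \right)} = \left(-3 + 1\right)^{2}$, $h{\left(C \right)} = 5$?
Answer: $920$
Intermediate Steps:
$Y{\left(F,N \right)} = 2 N^{2}$ ($Y{\left(F,N \right)} = N 2 N = 2 N^{2}$)
$b{\left(u,R \right)} = 4$ ($b{\left(u,R \right)} = \left(-2\right)^{2} = 4$)
$W{\left(m,E \right)} = - 6 E$ ($W{\left(m,E \right)} = 2 E \left(-3\right) = - 6 E$)
$T{\left(r \right)} = 5$
$46 T{\left(W{\left(3,-1 \right)} \right)} b{\left(6,7 \right)} = 46 \cdot 5 \cdot 4 = 230 \cdot 4 = 920$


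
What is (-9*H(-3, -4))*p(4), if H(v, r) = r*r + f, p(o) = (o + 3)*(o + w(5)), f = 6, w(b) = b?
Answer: -12474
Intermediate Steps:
p(o) = (3 + o)*(5 + o) (p(o) = (o + 3)*(o + 5) = (3 + o)*(5 + o))
H(v, r) = 6 + r² (H(v, r) = r*r + 6 = r² + 6 = 6 + r²)
(-9*H(-3, -4))*p(4) = (-9*(6 + (-4)²))*(15 + 4² + 8*4) = (-9*(6 + 16))*(15 + 16 + 32) = -9*22*63 = -198*63 = -12474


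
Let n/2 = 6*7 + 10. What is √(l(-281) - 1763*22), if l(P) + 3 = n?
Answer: I*√38685 ≈ 196.69*I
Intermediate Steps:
n = 104 (n = 2*(6*7 + 10) = 2*(42 + 10) = 2*52 = 104)
l(P) = 101 (l(P) = -3 + 104 = 101)
√(l(-281) - 1763*22) = √(101 - 1763*22) = √(101 - 38786) = √(-38685) = I*√38685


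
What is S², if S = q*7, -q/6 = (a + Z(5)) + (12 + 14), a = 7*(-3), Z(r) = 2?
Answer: 86436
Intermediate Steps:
a = -21
q = -42 (q = -6*((-21 + 2) + (12 + 14)) = -6*(-19 + 26) = -6*7 = -42)
S = -294 (S = -42*7 = -294)
S² = (-294)² = 86436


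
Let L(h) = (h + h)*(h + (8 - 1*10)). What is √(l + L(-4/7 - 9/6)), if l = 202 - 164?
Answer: √10754/14 ≈ 7.4072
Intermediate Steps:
l = 38
L(h) = 2*h*(-2 + h) (L(h) = (2*h)*(h + (8 - 10)) = (2*h)*(h - 2) = (2*h)*(-2 + h) = 2*h*(-2 + h))
√(l + L(-4/7 - 9/6)) = √(38 + 2*(-4/7 - 9/6)*(-2 + (-4/7 - 9/6))) = √(38 + 2*(-4*⅐ - 9*⅙)*(-2 + (-4*⅐ - 9*⅙))) = √(38 + 2*(-4/7 - 3/2)*(-2 + (-4/7 - 3/2))) = √(38 + 2*(-29/14)*(-2 - 29/14)) = √(38 + 2*(-29/14)*(-57/14)) = √(38 + 1653/98) = √(5377/98) = √10754/14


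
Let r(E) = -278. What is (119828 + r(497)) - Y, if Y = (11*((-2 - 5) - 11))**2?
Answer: 80346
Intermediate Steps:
Y = 39204 (Y = (11*(-7 - 11))**2 = (11*(-18))**2 = (-198)**2 = 39204)
(119828 + r(497)) - Y = (119828 - 278) - 1*39204 = 119550 - 39204 = 80346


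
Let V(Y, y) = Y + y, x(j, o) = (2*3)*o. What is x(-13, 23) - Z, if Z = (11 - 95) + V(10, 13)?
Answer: 199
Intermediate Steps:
x(j, o) = 6*o
Z = -61 (Z = (11 - 95) + (10 + 13) = -84 + 23 = -61)
x(-13, 23) - Z = 6*23 - 1*(-61) = 138 + 61 = 199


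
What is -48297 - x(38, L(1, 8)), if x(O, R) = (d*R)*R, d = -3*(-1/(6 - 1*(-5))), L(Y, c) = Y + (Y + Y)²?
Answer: -531342/11 ≈ -48304.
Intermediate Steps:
L(Y, c) = Y + 4*Y² (L(Y, c) = Y + (2*Y)² = Y + 4*Y²)
d = 3/11 (d = -3*(-1/(6 + 5)) = -3/((-1*11)) = -3/(-11) = -3*(-1/11) = 3/11 ≈ 0.27273)
x(O, R) = 3*R²/11 (x(O, R) = (3*R/11)*R = 3*R²/11)
-48297 - x(38, L(1, 8)) = -48297 - 3*(1*(1 + 4*1))²/11 = -48297 - 3*(1*(1 + 4))²/11 = -48297 - 3*(1*5)²/11 = -48297 - 3*5²/11 = -48297 - 3*25/11 = -48297 - 1*75/11 = -48297 - 75/11 = -531342/11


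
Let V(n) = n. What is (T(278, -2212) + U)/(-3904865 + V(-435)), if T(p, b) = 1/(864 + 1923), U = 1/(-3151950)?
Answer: -349907/3811783100405000 ≈ -9.1796e-11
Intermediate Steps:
U = -1/3151950 ≈ -3.1726e-7
T(p, b) = 1/2787
(T(278, -2212) + U)/(-3904865 + V(-435)) = (1/2787 - 1/3151950)/(-3904865 - 435) = (349907/976053850)/(-3905300) = (349907/976053850)*(-1/3905300) = -349907/3811783100405000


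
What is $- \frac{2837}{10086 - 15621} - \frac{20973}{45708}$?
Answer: $\frac{4529347}{84331260} \approx 0.053709$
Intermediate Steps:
$- \frac{2837}{10086 - 15621} - \frac{20973}{45708} = - \frac{2837}{-5535} - \frac{6991}{15236} = \left(-2837\right) \left(- \frac{1}{5535}\right) - \frac{6991}{15236} = \frac{2837}{5535} - \frac{6991}{15236} = \frac{4529347}{84331260}$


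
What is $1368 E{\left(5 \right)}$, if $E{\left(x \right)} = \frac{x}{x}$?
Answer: $1368$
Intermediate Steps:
$E{\left(x \right)} = 1$
$1368 E{\left(5 \right)} = 1368 \cdot 1 = 1368$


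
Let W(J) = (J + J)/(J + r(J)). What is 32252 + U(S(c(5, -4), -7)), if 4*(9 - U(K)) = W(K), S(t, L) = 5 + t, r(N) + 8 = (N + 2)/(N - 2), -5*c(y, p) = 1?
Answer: 290377/9 ≈ 32264.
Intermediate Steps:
c(y, p) = -⅕ (c(y, p) = -⅕*1 = -⅕)
r(N) = -8 + (2 + N)/(-2 + N) (r(N) = -8 + (N + 2)/(N - 2) = -8 + (2 + N)/(-2 + N))
W(J) = 2*J/(J + (18 - 7*J)/(-2 + J)) (W(J) = (J + J)/(J + (18 - 7*J)/(-2 + J)) = (2*J)/(J + (18 - 7*J)/(-2 + J)) = 2*J/(J + (18 - 7*J)/(-2 + J)))
U(K) = 9 - K*(-2 + K)/(2*(18 + K² - 9*K))
32252 + U(S(c(5, -4), -7)) = 32252 + (324 - 160*(5 - ⅕) + 17*(5 - ⅕)²)/(2*(18 + (5 - ⅕)² - 9*(5 - ⅕))) = 32252 + (324 - 160*24/5 + 17*(24/5)²)/(2*(18 + (24/5)² - 9*24/5)) = 32252 + (324 - 768 + 17*(576/25))/(2*(18 + 576/25 - 216/5)) = 32252 + (324 - 768 + 9792/25)/(2*(-54/25)) = 32252 + (½)*(-25/54)*(-1308/25) = 32252 + 109/9 = 290377/9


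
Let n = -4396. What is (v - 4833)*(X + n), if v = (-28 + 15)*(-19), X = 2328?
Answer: 9483848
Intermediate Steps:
v = 247 (v = -13*(-19) = 247)
(v - 4833)*(X + n) = (247 - 4833)*(2328 - 4396) = -4586*(-2068) = 9483848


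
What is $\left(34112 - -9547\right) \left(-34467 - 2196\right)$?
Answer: $-1600669917$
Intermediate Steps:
$\left(34112 - -9547\right) \left(-34467 - 2196\right) = \left(34112 + \left(-5775 + 15322\right)\right) \left(-36663\right) = \left(34112 + 9547\right) \left(-36663\right) = 43659 \left(-36663\right) = -1600669917$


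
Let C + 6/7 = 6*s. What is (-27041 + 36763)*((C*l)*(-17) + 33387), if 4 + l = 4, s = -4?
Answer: 324588414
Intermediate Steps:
l = 0 (l = -4 + 4 = 0)
C = -174/7 (C = -6/7 + 6*(-4) = -6/7 - 24 = -174/7 ≈ -24.857)
(-27041 + 36763)*((C*l)*(-17) + 33387) = (-27041 + 36763)*(-174/7*0*(-17) + 33387) = 9722*(0*(-17) + 33387) = 9722*(0 + 33387) = 9722*33387 = 324588414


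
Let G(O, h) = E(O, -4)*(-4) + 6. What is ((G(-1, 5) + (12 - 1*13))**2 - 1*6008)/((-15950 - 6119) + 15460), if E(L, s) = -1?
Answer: 5927/6609 ≈ 0.89681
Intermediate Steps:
G(O, h) = 10 (G(O, h) = -1*(-4) + 6 = 4 + 6 = 10)
((G(-1, 5) + (12 - 1*13))**2 - 1*6008)/((-15950 - 6119) + 15460) = ((10 + (12 - 1*13))**2 - 1*6008)/((-15950 - 6119) + 15460) = ((10 + (12 - 13))**2 - 6008)/(-22069 + 15460) = ((10 - 1)**2 - 6008)/(-6609) = (9**2 - 6008)*(-1/6609) = (81 - 6008)*(-1/6609) = -5927*(-1/6609) = 5927/6609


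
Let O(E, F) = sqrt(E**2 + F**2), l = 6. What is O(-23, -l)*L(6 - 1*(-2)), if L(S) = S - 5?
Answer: 3*sqrt(565) ≈ 71.309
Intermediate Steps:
L(S) = -5 + S
O(-23, -l)*L(6 - 1*(-2)) = sqrt((-23)**2 + (-1*6)**2)*(-5 + (6 - 1*(-2))) = sqrt(529 + (-6)**2)*(-5 + (6 + 2)) = sqrt(529 + 36)*(-5 + 8) = sqrt(565)*3 = 3*sqrt(565)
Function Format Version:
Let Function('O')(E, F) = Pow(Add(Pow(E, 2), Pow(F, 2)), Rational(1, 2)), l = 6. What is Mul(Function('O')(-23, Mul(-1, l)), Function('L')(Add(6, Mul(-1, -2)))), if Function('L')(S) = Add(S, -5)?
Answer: Mul(3, Pow(565, Rational(1, 2))) ≈ 71.309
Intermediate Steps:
Function('L')(S) = Add(-5, S)
Mul(Function('O')(-23, Mul(-1, l)), Function('L')(Add(6, Mul(-1, -2)))) = Mul(Pow(Add(Pow(-23, 2), Pow(Mul(-1, 6), 2)), Rational(1, 2)), Add(-5, Add(6, Mul(-1, -2)))) = Mul(Pow(Add(529, Pow(-6, 2)), Rational(1, 2)), Add(-5, Add(6, 2))) = Mul(Pow(Add(529, 36), Rational(1, 2)), Add(-5, 8)) = Mul(Pow(565, Rational(1, 2)), 3) = Mul(3, Pow(565, Rational(1, 2)))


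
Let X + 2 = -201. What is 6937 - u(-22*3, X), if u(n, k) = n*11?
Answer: 7663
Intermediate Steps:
X = -203 (X = -2 - 201 = -203)
u(n, k) = 11*n
6937 - u(-22*3, X) = 6937 - 11*(-22*3) = 6937 - 11*(-66) = 6937 - 1*(-726) = 6937 + 726 = 7663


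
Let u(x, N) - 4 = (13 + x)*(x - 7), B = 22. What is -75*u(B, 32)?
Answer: -39675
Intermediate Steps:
u(x, N) = 4 + (-7 + x)*(13 + x) (u(x, N) = 4 + (13 + x)*(x - 7) = 4 + (13 + x)*(-7 + x) = 4 + (-7 + x)*(13 + x))
-75*u(B, 32) = -75*(-87 + 22**2 + 6*22) = -75*(-87 + 484 + 132) = -75*529 = -39675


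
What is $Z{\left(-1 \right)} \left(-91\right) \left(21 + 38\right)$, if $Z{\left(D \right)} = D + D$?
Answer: $10738$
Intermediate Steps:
$Z{\left(D \right)} = 2 D$
$Z{\left(-1 \right)} \left(-91\right) \left(21 + 38\right) = 2 \left(-1\right) \left(-91\right) \left(21 + 38\right) = \left(-2\right) \left(-91\right) 59 = 182 \cdot 59 = 10738$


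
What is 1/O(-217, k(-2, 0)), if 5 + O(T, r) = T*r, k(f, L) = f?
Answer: 1/429 ≈ 0.0023310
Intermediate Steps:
O(T, r) = -5 + T*r
1/O(-217, k(-2, 0)) = 1/(-5 - 217*(-2)) = 1/(-5 + 434) = 1/429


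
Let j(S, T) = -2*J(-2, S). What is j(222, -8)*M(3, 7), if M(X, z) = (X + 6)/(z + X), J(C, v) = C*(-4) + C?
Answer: -54/5 ≈ -10.800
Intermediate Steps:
J(C, v) = -3*C (J(C, v) = -4*C + C = -3*C)
j(S, T) = -12 (j(S, T) = -(-6)*(-2) = -2*6 = -12)
M(X, z) = (6 + X)/(X + z)
j(222, -8)*M(3, 7) = -12*(6 + 3)/(3 + 7) = -12*9/10 = -54/5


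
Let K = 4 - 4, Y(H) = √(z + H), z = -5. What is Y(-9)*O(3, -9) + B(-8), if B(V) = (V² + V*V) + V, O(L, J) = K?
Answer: 120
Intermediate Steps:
Y(H) = √(-5 + H)
K = 0
O(L, J) = 0
B(V) = V + 2*V² (B(V) = (V² + V²) + V = 2*V² + V = V + 2*V²)
Y(-9)*O(3, -9) + B(-8) = √(-5 - 9)*0 - 8*(1 + 2*(-8)) = √(-14)*0 - 8*(1 - 16) = (I*√14)*0 - 8*(-15) = 0 + 120 = 120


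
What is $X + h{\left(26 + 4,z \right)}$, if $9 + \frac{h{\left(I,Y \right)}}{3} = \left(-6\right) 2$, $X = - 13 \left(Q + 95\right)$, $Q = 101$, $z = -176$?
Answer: $-2611$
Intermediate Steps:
$X = -2548$ ($X = - 13 \left(101 + 95\right) = \left(-13\right) 196 = -2548$)
$h{\left(I,Y \right)} = -63$ ($h{\left(I,Y \right)} = -27 + 3 \left(\left(-6\right) 2\right) = -27 + 3 \left(-12\right) = -27 - 36 = -63$)
$X + h{\left(26 + 4,z \right)} = -2548 - 63 = -2611$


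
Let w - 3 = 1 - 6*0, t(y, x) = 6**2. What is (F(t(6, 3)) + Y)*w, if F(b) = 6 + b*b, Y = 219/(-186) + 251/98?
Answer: 7919360/1519 ≈ 5213.5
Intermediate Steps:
t(y, x) = 36
Y = 2102/1519 (Y = 219*(-1/186) + 251*(1/98) = -73/62 + 251/98 = 2102/1519 ≈ 1.3838)
F(b) = 6 + b**2
w = 4 (w = 3 + (1 - 6*0) = 3 + (1 + 0) = 3 + 1 = 4)
(F(t(6, 3)) + Y)*w = ((6 + 36**2) + 2102/1519)*4 = ((6 + 1296) + 2102/1519)*4 = (1302 + 2102/1519)*4 = (1979840/1519)*4 = 7919360/1519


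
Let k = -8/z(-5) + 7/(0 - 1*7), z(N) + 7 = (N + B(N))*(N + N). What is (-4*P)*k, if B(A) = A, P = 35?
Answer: 14140/93 ≈ 152.04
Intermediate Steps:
z(N) = -7 + 4*N² (z(N) = -7 + (N + N)*(N + N) = -7 + (2*N)*(2*N) = -7 + 4*N²)
k = -101/93 (k = -8/(-7 + 4*(-5)²) + 7/(0 - 1*7) = -8/(-7 + 4*25) + 7/(0 - 7) = -8/(-7 + 100) + 7/(-7) = -8/93 + 7*(-⅐) = -8*1/93 - 1 = -8/93 - 1 = -101/93 ≈ -1.0860)
(-4*P)*k = -4*35*(-101/93) = -140*(-101/93) = 14140/93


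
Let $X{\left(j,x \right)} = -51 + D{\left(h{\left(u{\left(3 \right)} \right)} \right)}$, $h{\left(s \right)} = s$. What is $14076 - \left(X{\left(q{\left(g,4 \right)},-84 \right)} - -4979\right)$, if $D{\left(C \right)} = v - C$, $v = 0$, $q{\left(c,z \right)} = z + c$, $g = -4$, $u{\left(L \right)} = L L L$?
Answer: $9175$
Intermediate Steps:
$u{\left(L \right)} = L^{3}$ ($u{\left(L \right)} = L^{2} L = L^{3}$)
$q{\left(c,z \right)} = c + z$
$D{\left(C \right)} = - C$ ($D{\left(C \right)} = 0 - C = - C$)
$X{\left(j,x \right)} = -78$ ($X{\left(j,x \right)} = -51 - 3^{3} = -51 - 27 = -78$)
$14076 - \left(X{\left(q{\left(g,4 \right)},-84 \right)} - -4979\right) = 14076 - \left(-78 - -4979\right) = 14076 - \left(-78 + 4979\right) = 14076 - 4901 = 9175$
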